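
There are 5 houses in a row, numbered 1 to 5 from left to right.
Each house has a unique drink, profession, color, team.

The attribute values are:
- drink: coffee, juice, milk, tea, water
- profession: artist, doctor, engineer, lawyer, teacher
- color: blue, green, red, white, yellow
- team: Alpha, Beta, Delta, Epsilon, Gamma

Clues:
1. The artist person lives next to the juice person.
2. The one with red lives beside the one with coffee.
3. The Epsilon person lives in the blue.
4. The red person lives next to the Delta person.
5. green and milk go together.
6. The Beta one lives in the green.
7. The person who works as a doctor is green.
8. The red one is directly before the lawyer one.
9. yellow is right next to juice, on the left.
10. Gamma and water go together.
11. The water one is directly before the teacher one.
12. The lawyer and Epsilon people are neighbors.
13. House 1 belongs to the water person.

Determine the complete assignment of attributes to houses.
Solution:

House | Drink | Profession | Color | Team
-----------------------------------------
  1   | water | artist | yellow | Gamma
  2   | juice | teacher | red | Alpha
  3   | coffee | lawyer | white | Delta
  4   | tea | engineer | blue | Epsilon
  5   | milk | doctor | green | Beta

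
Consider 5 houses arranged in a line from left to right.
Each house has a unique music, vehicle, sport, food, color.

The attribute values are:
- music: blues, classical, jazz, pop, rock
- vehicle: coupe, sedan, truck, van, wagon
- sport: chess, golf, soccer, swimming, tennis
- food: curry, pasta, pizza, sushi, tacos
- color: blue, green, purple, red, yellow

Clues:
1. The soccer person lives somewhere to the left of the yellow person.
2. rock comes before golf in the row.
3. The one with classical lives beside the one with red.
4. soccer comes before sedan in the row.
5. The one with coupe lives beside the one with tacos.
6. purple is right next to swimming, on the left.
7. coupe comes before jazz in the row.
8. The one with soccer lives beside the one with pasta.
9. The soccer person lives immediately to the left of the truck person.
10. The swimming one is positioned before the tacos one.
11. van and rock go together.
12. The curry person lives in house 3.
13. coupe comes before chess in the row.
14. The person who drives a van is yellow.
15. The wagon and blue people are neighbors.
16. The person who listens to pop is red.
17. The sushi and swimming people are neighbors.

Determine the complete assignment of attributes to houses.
Solution:

House | Music | Vehicle | Sport | Food | Color
----------------------------------------------
  1   | blues | wagon | soccer | sushi | purple
  2   | classical | truck | swimming | pasta | blue
  3   | pop | coupe | tennis | curry | red
  4   | rock | van | chess | tacos | yellow
  5   | jazz | sedan | golf | pizza | green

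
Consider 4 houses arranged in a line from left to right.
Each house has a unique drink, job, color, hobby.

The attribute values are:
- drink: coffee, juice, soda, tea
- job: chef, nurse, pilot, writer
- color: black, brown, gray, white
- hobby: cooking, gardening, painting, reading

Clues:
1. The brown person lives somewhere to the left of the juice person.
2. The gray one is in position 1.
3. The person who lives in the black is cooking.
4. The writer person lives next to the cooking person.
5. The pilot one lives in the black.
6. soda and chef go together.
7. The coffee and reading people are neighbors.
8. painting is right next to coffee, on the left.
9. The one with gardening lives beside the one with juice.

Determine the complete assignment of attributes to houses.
Solution:

House | Drink | Job | Color | Hobby
-----------------------------------
  1   | soda | chef | gray | painting
  2   | coffee | nurse | brown | gardening
  3   | juice | writer | white | reading
  4   | tea | pilot | black | cooking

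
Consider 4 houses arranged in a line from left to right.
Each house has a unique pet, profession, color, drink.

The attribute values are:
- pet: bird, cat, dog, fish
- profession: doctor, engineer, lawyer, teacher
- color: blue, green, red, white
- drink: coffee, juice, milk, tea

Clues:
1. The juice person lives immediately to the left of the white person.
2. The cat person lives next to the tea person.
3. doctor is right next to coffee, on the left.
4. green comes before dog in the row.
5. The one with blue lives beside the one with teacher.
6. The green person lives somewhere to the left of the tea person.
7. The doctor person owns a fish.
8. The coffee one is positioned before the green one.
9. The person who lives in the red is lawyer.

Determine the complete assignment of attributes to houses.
Solution:

House | Pet | Profession | Color | Drink
----------------------------------------
  1   | fish | doctor | blue | juice
  2   | bird | teacher | white | coffee
  3   | cat | engineer | green | milk
  4   | dog | lawyer | red | tea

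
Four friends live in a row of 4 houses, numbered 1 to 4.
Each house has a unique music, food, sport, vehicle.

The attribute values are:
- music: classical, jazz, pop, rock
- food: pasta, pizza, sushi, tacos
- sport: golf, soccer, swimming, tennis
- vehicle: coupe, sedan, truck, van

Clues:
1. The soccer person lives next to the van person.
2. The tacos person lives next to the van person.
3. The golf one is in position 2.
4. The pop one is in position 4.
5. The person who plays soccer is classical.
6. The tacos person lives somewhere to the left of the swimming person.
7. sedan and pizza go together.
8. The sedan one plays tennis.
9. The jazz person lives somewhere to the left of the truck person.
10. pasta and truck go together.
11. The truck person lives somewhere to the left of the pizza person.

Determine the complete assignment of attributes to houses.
Solution:

House | Music | Food | Sport | Vehicle
--------------------------------------
  1   | classical | tacos | soccer | coupe
  2   | jazz | sushi | golf | van
  3   | rock | pasta | swimming | truck
  4   | pop | pizza | tennis | sedan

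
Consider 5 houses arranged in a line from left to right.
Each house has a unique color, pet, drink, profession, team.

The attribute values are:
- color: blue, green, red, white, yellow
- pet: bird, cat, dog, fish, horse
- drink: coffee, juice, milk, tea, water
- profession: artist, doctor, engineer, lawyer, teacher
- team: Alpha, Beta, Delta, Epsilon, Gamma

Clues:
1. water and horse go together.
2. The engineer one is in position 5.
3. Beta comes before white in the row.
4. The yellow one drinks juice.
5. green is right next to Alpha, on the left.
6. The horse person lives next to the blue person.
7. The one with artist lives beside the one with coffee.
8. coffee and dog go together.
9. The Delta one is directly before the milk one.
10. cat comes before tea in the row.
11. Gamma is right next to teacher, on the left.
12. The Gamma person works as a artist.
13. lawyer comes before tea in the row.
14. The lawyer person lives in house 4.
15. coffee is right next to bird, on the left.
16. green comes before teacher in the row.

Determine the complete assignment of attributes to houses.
Solution:

House | Color | Pet | Drink | Profession | Team
-----------------------------------------------
  1   | green | horse | water | artist | Gamma
  2   | blue | dog | coffee | teacher | Alpha
  3   | yellow | bird | juice | doctor | Delta
  4   | red | cat | milk | lawyer | Beta
  5   | white | fish | tea | engineer | Epsilon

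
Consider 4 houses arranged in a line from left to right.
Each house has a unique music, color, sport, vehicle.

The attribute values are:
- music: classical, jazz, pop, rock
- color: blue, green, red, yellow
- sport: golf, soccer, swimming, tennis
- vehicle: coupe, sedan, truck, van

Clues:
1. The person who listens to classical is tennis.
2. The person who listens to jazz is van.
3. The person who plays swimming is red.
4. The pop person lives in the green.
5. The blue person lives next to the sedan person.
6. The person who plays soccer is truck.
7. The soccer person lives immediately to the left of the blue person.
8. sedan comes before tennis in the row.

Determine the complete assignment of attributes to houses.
Solution:

House | Music | Color | Sport | Vehicle
---------------------------------------
  1   | pop | green | soccer | truck
  2   | jazz | blue | golf | van
  3   | rock | red | swimming | sedan
  4   | classical | yellow | tennis | coupe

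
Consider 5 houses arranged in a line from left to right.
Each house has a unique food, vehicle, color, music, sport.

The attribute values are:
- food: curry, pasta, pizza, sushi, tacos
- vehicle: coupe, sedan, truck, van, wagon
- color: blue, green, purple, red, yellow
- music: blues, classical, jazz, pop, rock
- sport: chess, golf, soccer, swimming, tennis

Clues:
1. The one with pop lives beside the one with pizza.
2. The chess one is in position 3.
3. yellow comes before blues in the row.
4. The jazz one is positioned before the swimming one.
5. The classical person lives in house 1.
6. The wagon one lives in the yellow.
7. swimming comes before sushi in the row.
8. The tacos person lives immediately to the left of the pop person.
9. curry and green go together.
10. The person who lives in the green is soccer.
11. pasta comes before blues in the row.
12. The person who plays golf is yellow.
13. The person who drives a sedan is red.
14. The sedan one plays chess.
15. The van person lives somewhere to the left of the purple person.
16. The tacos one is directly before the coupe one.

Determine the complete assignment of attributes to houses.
Solution:

House | Food | Vehicle | Color | Music | Sport
----------------------------------------------
  1   | tacos | wagon | yellow | classical | golf
  2   | curry | coupe | green | pop | soccer
  3   | pizza | sedan | red | jazz | chess
  4   | pasta | van | blue | rock | swimming
  5   | sushi | truck | purple | blues | tennis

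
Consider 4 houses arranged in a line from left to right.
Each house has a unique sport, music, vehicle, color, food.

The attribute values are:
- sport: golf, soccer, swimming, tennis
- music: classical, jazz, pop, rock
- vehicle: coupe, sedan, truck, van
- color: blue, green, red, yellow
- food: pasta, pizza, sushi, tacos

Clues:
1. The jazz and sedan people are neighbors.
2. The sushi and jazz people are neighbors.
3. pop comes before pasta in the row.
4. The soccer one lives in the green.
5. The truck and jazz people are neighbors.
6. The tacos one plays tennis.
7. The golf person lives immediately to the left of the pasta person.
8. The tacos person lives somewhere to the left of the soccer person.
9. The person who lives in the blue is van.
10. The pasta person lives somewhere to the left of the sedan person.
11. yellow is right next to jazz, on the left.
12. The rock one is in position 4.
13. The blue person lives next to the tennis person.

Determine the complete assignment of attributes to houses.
Solution:

House | Sport | Music | Vehicle | Color | Food
----------------------------------------------
  1   | golf | pop | truck | yellow | sushi
  2   | swimming | jazz | van | blue | pasta
  3   | tennis | classical | sedan | red | tacos
  4   | soccer | rock | coupe | green | pizza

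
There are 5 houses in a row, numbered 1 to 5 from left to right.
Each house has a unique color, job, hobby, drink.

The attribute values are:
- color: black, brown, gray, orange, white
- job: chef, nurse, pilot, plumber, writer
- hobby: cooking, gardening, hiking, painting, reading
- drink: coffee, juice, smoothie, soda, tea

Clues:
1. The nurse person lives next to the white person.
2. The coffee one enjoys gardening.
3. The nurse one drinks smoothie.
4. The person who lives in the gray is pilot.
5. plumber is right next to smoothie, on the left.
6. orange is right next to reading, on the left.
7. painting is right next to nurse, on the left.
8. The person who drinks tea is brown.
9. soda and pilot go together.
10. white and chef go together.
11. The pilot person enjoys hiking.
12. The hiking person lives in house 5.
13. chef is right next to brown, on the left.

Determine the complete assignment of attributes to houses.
Solution:

House | Color | Job | Hobby | Drink
-----------------------------------
  1   | orange | plumber | painting | juice
  2   | black | nurse | reading | smoothie
  3   | white | chef | gardening | coffee
  4   | brown | writer | cooking | tea
  5   | gray | pilot | hiking | soda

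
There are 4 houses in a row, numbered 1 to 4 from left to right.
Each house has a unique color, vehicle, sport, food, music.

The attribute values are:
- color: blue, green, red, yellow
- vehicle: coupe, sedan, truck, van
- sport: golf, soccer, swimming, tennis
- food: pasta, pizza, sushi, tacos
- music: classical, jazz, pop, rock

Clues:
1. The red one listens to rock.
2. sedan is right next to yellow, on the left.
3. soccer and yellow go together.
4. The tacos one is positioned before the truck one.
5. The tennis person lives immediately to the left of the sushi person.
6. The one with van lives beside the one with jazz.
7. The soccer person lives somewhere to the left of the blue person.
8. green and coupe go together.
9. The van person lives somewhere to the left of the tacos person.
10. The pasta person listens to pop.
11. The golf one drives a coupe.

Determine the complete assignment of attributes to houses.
Solution:

House | Color | Vehicle | Sport | Food | Music
----------------------------------------------
  1   | red | sedan | tennis | pizza | rock
  2   | yellow | van | soccer | sushi | classical
  3   | green | coupe | golf | tacos | jazz
  4   | blue | truck | swimming | pasta | pop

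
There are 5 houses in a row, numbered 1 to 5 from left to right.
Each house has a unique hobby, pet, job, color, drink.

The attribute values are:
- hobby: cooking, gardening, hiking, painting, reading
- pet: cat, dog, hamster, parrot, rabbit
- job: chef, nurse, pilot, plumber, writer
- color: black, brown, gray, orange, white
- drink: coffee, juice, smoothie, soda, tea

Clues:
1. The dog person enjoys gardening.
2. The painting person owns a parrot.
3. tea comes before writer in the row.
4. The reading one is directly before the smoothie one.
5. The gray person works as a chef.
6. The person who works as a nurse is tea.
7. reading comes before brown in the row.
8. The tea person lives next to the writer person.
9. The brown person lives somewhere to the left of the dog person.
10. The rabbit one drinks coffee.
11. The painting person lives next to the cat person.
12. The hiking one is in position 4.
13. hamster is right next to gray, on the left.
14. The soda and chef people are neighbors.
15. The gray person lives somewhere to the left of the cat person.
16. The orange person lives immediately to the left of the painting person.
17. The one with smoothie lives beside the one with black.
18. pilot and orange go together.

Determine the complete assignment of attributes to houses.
Solution:

House | Hobby | Pet | Job | Color | Drink
-----------------------------------------
  1   | reading | hamster | pilot | orange | soda
  2   | painting | parrot | chef | gray | smoothie
  3   | cooking | cat | nurse | black | tea
  4   | hiking | rabbit | writer | brown | coffee
  5   | gardening | dog | plumber | white | juice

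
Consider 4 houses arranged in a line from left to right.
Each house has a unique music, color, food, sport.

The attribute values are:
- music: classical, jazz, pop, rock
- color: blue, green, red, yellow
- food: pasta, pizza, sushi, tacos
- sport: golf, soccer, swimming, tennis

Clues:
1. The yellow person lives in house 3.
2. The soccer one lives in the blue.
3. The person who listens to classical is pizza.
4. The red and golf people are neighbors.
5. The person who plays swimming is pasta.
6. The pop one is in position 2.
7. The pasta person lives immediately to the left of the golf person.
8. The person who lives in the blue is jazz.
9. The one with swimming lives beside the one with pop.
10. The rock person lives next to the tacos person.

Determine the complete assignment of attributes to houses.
Solution:

House | Music | Color | Food | Sport
------------------------------------
  1   | rock | red | pasta | swimming
  2   | pop | green | tacos | golf
  3   | classical | yellow | pizza | tennis
  4   | jazz | blue | sushi | soccer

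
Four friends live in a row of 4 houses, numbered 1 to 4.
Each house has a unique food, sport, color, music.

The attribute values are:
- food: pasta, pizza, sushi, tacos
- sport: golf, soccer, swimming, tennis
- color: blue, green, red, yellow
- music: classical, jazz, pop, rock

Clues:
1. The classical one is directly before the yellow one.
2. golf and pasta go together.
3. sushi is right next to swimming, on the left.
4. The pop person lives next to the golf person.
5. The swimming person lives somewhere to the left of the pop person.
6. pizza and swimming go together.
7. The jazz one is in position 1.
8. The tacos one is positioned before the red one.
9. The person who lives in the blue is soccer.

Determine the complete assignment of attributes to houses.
Solution:

House | Food | Sport | Color | Music
------------------------------------
  1   | sushi | soccer | blue | jazz
  2   | pizza | swimming | green | classical
  3   | tacos | tennis | yellow | pop
  4   | pasta | golf | red | rock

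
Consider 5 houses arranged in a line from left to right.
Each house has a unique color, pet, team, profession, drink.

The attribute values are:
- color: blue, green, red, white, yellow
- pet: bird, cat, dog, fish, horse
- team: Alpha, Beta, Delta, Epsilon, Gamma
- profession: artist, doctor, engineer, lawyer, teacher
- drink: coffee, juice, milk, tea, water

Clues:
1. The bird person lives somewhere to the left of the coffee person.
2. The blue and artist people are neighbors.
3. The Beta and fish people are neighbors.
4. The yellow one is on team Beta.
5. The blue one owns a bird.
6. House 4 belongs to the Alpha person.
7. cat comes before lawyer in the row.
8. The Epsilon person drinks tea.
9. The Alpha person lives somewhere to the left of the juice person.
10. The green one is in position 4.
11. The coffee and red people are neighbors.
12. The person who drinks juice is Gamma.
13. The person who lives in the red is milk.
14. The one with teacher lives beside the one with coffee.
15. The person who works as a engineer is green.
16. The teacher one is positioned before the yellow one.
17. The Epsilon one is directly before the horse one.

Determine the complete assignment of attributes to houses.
Solution:

House | Color | Pet | Team | Profession | Drink
-----------------------------------------------
  1   | blue | bird | Epsilon | teacher | tea
  2   | yellow | horse | Beta | artist | coffee
  3   | red | fish | Delta | doctor | milk
  4   | green | cat | Alpha | engineer | water
  5   | white | dog | Gamma | lawyer | juice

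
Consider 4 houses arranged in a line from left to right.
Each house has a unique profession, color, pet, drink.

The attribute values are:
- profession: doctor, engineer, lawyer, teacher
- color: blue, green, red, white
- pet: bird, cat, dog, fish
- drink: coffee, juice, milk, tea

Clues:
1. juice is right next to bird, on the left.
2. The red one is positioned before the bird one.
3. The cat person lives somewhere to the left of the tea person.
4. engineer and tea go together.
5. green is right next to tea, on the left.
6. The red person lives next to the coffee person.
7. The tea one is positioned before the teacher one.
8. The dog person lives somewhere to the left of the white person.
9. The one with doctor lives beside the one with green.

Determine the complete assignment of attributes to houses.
Solution:

House | Profession | Color | Pet | Drink
----------------------------------------
  1   | doctor | red | cat | juice
  2   | lawyer | green | bird | coffee
  3   | engineer | blue | dog | tea
  4   | teacher | white | fish | milk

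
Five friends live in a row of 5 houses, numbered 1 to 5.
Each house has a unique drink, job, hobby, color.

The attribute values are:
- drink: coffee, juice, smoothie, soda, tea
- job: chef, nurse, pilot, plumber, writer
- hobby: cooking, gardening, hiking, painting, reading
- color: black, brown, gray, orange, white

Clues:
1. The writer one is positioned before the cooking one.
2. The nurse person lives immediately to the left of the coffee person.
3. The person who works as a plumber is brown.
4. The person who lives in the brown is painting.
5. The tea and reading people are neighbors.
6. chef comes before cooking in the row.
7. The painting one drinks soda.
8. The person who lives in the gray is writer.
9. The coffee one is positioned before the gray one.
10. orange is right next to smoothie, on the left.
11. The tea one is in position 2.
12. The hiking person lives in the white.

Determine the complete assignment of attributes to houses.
Solution:

House | Drink | Job | Hobby | Color
-----------------------------------
  1   | soda | plumber | painting | brown
  2   | tea | nurse | hiking | white
  3   | coffee | chef | reading | orange
  4   | smoothie | writer | gardening | gray
  5   | juice | pilot | cooking | black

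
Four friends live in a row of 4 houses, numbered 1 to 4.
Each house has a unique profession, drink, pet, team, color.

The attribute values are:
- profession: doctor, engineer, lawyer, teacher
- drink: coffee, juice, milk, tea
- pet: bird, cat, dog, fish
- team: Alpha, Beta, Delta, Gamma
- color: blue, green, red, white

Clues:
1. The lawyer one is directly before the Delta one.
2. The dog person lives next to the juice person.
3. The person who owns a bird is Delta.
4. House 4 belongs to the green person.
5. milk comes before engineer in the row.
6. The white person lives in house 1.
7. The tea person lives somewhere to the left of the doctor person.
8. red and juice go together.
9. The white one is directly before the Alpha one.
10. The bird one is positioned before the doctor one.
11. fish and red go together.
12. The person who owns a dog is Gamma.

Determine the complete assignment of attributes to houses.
Solution:

House | Profession | Drink | Pet | Team | Color
-----------------------------------------------
  1   | teacher | milk | dog | Gamma | white
  2   | lawyer | juice | fish | Alpha | red
  3   | engineer | tea | bird | Delta | blue
  4   | doctor | coffee | cat | Beta | green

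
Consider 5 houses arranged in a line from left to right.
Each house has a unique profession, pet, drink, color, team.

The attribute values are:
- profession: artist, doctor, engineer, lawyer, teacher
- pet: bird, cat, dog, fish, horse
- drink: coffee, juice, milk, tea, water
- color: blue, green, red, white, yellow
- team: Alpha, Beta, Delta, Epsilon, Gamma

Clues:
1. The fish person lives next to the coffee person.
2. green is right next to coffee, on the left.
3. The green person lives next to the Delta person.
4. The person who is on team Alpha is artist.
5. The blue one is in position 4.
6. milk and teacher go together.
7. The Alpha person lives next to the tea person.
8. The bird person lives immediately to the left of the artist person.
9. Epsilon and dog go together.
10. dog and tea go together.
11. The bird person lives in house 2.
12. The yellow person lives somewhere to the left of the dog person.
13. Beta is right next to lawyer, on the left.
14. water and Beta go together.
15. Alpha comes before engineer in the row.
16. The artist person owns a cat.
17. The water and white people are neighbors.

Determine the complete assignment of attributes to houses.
Solution:

House | Profession | Pet | Drink | Color | Team
-----------------------------------------------
  1   | doctor | fish | water | green | Beta
  2   | lawyer | bird | coffee | white | Delta
  3   | artist | cat | juice | yellow | Alpha
  4   | engineer | dog | tea | blue | Epsilon
  5   | teacher | horse | milk | red | Gamma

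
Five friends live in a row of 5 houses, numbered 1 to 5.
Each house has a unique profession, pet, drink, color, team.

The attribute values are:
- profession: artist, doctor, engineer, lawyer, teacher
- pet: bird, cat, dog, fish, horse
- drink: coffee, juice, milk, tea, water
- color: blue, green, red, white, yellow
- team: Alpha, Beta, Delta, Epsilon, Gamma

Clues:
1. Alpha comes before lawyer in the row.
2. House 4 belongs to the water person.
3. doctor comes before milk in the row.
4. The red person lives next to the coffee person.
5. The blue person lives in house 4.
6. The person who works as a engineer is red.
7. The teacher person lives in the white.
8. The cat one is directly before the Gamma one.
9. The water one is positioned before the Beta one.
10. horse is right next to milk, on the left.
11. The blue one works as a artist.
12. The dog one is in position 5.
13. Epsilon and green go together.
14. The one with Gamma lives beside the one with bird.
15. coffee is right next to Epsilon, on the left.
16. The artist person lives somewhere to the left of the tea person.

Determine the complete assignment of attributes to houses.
Solution:

House | Profession | Pet | Drink | Color | Team
-----------------------------------------------
  1   | engineer | cat | juice | red | Alpha
  2   | doctor | horse | coffee | yellow | Gamma
  3   | lawyer | bird | milk | green | Epsilon
  4   | artist | fish | water | blue | Delta
  5   | teacher | dog | tea | white | Beta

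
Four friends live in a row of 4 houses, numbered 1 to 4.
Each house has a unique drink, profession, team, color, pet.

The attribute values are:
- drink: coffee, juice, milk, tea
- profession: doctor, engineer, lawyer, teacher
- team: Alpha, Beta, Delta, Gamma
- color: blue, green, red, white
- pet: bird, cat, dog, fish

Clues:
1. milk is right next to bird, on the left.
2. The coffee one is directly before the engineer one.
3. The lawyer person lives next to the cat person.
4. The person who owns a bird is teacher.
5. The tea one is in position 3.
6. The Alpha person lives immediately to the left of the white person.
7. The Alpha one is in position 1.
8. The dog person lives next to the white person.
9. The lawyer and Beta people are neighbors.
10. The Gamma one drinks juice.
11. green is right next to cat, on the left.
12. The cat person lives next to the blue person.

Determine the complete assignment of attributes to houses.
Solution:

House | Drink | Profession | Team | Color | Pet
-----------------------------------------------
  1   | coffee | lawyer | Alpha | green | dog
  2   | milk | engineer | Beta | white | cat
  3   | tea | teacher | Delta | blue | bird
  4   | juice | doctor | Gamma | red | fish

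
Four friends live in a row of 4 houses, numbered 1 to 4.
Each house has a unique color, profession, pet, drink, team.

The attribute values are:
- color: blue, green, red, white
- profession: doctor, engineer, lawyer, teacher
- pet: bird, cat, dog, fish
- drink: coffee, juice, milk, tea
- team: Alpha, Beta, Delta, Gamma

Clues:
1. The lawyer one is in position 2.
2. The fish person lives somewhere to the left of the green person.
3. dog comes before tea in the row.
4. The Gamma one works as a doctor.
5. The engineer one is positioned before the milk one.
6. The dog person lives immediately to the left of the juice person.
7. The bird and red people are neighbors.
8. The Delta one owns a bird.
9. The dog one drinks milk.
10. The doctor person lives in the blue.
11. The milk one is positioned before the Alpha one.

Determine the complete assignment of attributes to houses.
Solution:

House | Color | Profession | Pet | Drink | Team
-----------------------------------------------
  1   | white | engineer | bird | coffee | Delta
  2   | red | lawyer | dog | milk | Beta
  3   | blue | doctor | fish | juice | Gamma
  4   | green | teacher | cat | tea | Alpha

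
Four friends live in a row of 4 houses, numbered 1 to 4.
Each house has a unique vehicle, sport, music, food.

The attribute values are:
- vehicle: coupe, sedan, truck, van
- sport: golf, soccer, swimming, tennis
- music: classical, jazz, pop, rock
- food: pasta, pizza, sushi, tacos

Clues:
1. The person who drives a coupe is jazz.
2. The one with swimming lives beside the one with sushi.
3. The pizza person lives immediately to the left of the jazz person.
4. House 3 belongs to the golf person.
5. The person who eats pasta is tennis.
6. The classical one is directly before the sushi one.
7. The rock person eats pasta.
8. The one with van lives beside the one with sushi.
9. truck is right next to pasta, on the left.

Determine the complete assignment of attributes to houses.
Solution:

House | Vehicle | Sport | Music | Food
--------------------------------------
  1   | van | swimming | classical | pizza
  2   | coupe | soccer | jazz | sushi
  3   | truck | golf | pop | tacos
  4   | sedan | tennis | rock | pasta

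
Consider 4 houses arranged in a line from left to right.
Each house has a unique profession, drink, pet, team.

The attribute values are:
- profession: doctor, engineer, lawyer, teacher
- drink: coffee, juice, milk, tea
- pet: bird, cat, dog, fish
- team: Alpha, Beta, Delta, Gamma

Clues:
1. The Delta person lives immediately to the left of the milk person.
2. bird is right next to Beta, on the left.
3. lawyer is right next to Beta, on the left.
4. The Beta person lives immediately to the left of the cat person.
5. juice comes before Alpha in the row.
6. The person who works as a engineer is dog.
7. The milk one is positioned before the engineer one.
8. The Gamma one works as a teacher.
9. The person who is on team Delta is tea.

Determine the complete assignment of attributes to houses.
Solution:

House | Profession | Drink | Pet | Team
---------------------------------------
  1   | lawyer | tea | bird | Delta
  2   | doctor | milk | fish | Beta
  3   | teacher | juice | cat | Gamma
  4   | engineer | coffee | dog | Alpha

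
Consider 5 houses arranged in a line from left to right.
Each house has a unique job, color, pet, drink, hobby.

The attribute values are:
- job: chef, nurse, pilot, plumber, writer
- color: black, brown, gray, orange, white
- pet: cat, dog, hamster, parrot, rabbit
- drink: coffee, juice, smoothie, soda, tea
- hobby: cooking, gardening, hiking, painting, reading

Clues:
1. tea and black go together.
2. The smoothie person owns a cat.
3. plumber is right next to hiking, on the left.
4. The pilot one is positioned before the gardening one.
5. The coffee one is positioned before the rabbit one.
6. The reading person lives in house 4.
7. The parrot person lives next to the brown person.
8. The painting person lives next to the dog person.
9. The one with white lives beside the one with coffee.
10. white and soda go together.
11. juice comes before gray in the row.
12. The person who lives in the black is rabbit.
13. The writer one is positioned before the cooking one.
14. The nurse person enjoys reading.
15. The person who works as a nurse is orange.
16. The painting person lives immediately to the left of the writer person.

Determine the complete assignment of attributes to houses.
Solution:

House | Job | Color | Pet | Drink | Hobby
-----------------------------------------
  1   | plumber | white | parrot | soda | painting
  2   | writer | brown | dog | coffee | hiking
  3   | pilot | black | rabbit | tea | cooking
  4   | nurse | orange | hamster | juice | reading
  5   | chef | gray | cat | smoothie | gardening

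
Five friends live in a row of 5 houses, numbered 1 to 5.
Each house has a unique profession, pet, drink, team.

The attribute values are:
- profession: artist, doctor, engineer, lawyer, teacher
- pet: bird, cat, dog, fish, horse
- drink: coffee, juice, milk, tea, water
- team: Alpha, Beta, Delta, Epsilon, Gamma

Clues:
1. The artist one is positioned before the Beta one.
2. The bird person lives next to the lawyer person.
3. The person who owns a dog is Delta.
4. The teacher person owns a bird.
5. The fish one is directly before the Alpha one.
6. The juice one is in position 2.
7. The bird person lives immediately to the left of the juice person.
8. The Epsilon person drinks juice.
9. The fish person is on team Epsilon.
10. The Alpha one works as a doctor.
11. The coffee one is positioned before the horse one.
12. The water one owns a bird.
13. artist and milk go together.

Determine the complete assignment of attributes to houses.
Solution:

House | Profession | Pet | Drink | Team
---------------------------------------
  1   | teacher | bird | water | Gamma
  2   | lawyer | fish | juice | Epsilon
  3   | doctor | cat | coffee | Alpha
  4   | artist | dog | milk | Delta
  5   | engineer | horse | tea | Beta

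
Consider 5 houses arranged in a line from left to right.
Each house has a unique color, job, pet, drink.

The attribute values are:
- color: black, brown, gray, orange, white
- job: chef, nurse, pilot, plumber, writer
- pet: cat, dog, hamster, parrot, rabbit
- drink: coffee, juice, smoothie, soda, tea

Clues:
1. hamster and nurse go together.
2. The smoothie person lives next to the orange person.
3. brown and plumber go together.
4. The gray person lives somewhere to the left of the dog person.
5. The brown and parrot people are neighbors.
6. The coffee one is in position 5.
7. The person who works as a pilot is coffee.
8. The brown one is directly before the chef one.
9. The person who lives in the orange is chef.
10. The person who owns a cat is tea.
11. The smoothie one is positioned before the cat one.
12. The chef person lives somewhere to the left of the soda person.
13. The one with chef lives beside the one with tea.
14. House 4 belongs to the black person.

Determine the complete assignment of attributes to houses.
Solution:

House | Color | Job | Pet | Drink
---------------------------------
  1   | brown | plumber | rabbit | smoothie
  2   | orange | chef | parrot | juice
  3   | gray | writer | cat | tea
  4   | black | nurse | hamster | soda
  5   | white | pilot | dog | coffee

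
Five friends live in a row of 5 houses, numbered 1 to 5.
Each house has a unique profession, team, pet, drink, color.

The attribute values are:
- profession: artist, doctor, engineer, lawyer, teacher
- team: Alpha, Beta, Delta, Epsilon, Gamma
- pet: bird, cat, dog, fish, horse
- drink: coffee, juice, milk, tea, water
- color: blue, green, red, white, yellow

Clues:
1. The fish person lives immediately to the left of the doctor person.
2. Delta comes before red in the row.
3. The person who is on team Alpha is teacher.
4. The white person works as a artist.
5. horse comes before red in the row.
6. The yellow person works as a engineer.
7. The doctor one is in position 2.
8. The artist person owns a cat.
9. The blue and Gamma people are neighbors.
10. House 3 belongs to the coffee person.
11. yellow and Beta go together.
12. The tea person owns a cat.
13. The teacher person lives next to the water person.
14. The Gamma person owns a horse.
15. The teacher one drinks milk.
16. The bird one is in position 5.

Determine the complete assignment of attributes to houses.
Solution:

House | Profession | Team | Pet | Drink | Color
-----------------------------------------------
  1   | teacher | Alpha | fish | milk | blue
  2   | doctor | Gamma | horse | water | green
  3   | engineer | Beta | dog | coffee | yellow
  4   | artist | Delta | cat | tea | white
  5   | lawyer | Epsilon | bird | juice | red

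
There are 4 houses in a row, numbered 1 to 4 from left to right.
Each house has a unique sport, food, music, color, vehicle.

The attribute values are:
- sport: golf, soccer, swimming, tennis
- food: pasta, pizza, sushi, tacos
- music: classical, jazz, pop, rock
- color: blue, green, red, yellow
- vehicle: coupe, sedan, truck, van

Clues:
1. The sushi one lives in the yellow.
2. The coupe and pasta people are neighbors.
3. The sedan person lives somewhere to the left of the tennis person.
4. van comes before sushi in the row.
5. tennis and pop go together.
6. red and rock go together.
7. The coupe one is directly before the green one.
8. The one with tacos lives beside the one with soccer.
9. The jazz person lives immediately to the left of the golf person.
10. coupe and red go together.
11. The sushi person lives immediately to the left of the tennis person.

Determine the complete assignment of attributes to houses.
Solution:

House | Sport | Food | Music | Color | Vehicle
----------------------------------------------
  1   | swimming | tacos | rock | red | coupe
  2   | soccer | pasta | jazz | green | van
  3   | golf | sushi | classical | yellow | sedan
  4   | tennis | pizza | pop | blue | truck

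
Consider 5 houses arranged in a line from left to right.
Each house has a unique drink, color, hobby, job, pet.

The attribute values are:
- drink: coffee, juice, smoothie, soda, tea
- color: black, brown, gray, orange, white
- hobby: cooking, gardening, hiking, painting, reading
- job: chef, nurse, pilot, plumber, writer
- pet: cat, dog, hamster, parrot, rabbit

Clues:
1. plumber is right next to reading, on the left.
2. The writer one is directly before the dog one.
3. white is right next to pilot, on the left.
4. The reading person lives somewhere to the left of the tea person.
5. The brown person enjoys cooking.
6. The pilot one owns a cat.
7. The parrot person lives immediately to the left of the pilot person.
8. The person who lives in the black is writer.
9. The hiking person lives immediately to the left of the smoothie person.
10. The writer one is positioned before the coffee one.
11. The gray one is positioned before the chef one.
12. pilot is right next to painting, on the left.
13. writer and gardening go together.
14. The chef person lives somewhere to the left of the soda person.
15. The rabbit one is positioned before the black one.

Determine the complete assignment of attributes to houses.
Solution:

House | Drink | Color | Hobby | Job | Pet
-----------------------------------------
  1   | juice | white | hiking | plumber | parrot
  2   | smoothie | gray | reading | pilot | cat
  3   | tea | orange | painting | chef | rabbit
  4   | soda | black | gardening | writer | hamster
  5   | coffee | brown | cooking | nurse | dog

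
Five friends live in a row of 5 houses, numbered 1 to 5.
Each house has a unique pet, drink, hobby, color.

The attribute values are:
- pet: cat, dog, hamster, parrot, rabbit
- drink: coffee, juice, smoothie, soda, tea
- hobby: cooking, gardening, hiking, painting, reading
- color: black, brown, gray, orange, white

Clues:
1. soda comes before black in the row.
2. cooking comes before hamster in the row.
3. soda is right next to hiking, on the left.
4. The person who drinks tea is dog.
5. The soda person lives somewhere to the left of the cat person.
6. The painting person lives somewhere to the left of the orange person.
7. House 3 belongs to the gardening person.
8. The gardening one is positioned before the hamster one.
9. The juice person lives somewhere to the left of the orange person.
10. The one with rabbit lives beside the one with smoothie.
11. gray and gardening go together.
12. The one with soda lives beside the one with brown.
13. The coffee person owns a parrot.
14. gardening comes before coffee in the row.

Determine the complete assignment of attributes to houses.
Solution:

House | Pet | Drink | Hobby | Color
-----------------------------------
  1   | rabbit | soda | cooking | white
  2   | cat | smoothie | hiking | brown
  3   | dog | tea | gardening | gray
  4   | hamster | juice | painting | black
  5   | parrot | coffee | reading | orange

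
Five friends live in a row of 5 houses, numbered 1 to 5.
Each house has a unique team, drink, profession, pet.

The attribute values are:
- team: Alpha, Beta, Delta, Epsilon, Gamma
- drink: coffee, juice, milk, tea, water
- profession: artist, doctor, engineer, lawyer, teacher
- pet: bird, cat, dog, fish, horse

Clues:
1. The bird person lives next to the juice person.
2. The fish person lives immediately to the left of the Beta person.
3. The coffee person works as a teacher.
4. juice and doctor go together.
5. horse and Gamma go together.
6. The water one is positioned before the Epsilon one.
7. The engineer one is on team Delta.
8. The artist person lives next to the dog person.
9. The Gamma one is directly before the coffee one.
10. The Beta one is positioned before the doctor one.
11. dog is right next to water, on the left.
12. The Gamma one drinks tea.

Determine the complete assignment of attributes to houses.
Solution:

House | Team | Drink | Profession | Pet
---------------------------------------
  1   | Gamma | tea | artist | horse
  2   | Alpha | coffee | teacher | dog
  3   | Delta | water | engineer | fish
  4   | Beta | milk | lawyer | bird
  5   | Epsilon | juice | doctor | cat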